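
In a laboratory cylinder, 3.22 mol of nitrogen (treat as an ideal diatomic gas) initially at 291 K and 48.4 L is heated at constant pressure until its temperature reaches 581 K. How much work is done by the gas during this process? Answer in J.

7760 J

P₁ = nRT₁/V₁ = 3.22×8.314×291/48.4 = 161 kPa.
Isobaric: P stays 161 kPa; V/T = const ⇒ T₂ = 581 K, V₂ = 96.6 L.
W = PΔV = 161×(96.6−48.4) kPa·L = 7760 J.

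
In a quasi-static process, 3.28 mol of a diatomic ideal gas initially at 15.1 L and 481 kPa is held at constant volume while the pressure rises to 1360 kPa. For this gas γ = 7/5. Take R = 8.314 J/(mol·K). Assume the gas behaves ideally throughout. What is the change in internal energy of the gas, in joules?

33200 J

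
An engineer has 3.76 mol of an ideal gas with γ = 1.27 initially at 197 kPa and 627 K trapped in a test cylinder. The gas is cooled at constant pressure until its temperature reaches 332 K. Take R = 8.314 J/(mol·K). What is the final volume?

V₁ = nRT₁/P₁ = 3.76×8.314×627/197 = 99.5 L.
Isobaric: P stays 197 kPa; V/T = const ⇒ T₂ = 332 K, V₂ = 52.7 L.

52.7 L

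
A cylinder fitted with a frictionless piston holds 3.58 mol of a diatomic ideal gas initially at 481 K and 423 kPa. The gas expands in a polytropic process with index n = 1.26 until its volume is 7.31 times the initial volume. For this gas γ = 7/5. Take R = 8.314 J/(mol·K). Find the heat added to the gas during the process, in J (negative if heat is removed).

7780 J

V₁ = nRT₁/P₁ = 3.58×8.314×481/423 = 33.8 L.
Polytropic n=1.26: T₂ = T₁(V₁/V₂)^(n−1) = 481×(0.137)^0.26 = 287 K; P₂ = P₁(V₁/V₂)^n = 34.5 kPa.
W = (P₁V₁−P₂V₂)/(n−1) = (423×33.8−34.5×247)/0.26 = 22200 J.
ΔU = nCvΔT = 3.58×20.8×(287−481) = -14500 J.
Q = ΔU + W = 7780 J.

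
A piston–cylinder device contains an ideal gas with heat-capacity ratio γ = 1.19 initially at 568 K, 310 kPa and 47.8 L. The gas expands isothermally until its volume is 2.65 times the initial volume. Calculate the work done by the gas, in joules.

14400 J

n = P₁V₁/(RT₁) = 310×47.8/(8.314×568) = 3.14 mol.
Isothermal: T stays 568 K; PV = const ⇒ V₂ = 127 L, P₂ = 117 kPa.
W = nRT ln(V₂/V₁) = 3.14×8.314×568×ln(2.65) = 14400 J.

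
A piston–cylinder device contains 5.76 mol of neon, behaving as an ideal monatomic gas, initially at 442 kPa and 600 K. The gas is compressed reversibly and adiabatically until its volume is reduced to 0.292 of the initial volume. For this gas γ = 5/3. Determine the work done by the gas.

V₁ = nRT₁/P₁ = 5.76×8.314×600/442 = 65.0 L.
Adiabatic: TV^(γ−1) = const ⇒ T₂ = 600×(3.42)^0.667 = 1360 K; PV^γ = const ⇒ P₂ = 3440 kPa.
ΔU = nCvΔT = 5.76×12.5×(1360−600) = 54800 J.
Q = 0 for an adiabatic process, so W = −ΔU = -54800 J.

-54800 J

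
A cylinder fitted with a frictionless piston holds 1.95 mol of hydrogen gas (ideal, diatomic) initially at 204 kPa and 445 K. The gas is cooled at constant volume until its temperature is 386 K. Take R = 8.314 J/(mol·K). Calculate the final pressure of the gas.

V₁ = nRT₁/P₁ = 1.95×8.314×445/204 = 35.4 L.
Isochoric: V stays 35.4 L; P/T = const ⇒ T₂ = 386 K, P₂ = 177 kPa.

177 kPa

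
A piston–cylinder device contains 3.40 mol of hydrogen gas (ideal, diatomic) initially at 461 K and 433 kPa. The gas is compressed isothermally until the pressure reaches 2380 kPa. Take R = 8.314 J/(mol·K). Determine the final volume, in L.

V₁ = nRT₁/P₁ = 3.40×8.314×461/433 = 30.1 L.
Isothermal: T stays 461 K; PV = const ⇒ V₂ = 5.48 L, P₂ = 2380 kPa.

5.48 L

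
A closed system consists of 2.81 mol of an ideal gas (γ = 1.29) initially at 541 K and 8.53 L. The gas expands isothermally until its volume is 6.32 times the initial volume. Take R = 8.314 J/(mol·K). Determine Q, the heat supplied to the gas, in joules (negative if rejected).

P₁ = nRT₁/V₁ = 2.81×8.314×541/8.53 = 1480 kPa.
Isothermal: T stays 541 K; PV = const ⇒ V₂ = 53.9 L, P₂ = 234 kPa.
ΔU = 0 (ideal gas, T constant).
W = nRT ln(V₂/V₁) = 2.81×8.314×541×ln(6.32) = 23300 J.
Q = ΔU + W = 23300 J.

23300 J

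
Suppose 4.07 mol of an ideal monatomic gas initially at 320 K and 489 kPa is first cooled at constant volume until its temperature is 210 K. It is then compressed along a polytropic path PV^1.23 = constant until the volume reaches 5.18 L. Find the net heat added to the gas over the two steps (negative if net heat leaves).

V₁ = nRT₁/P₁ = 4.07×8.314×320/489 = 22.1 L.
Step 1 — Isochoric: V stays 22.1 L; P/T = const ⇒ T₂ = 210 K, P₂ = 321 kPa.
W = 0 (no volume change).
ΔU = nCvΔT = 4.07×12.5×(210−320) = -5580 J.
Q = ΔU = -5580 J.
State after step 1: P = 321 kPa, V = 22.1 L, T = 210 K.
Step 2 — Polytropic n=1.23: T₂ = T₁(V₁/V₂)^(n−1) = 210×(4.27)^0.23 = 293 K; P₂ = P₁(V₁/V₂)^n = 1920 kPa.
W = (P₁V₁−P₂V₂)/(n−1) = (321×22.1−1920×5.18)/0.23 = -12300 J.
ΔU = nCvΔT = 4.07×12.5×(293−210) = 4230 J.
Q = ΔU + W = -8030 J.
Net over both steps: W = -12300 J, Q = -13600 J, ΔU = -1350 J.

-13600 J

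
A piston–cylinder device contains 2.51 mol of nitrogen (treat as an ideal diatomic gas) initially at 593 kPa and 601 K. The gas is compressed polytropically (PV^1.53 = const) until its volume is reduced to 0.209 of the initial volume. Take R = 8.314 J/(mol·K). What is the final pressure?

6500 kPa

V₁ = nRT₁/P₁ = 2.51×8.314×601/593 = 21.1 L.
Polytropic n=1.53: T₂ = T₁(V₁/V₂)^(n−1) = 601×(4.78)^0.53 = 1380 K; P₂ = P₁(V₁/V₂)^n = 6500 kPa.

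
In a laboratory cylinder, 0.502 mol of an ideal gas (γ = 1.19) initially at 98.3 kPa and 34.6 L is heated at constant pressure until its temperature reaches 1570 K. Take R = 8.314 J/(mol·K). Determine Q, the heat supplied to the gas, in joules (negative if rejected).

19700 J

T₁ = P₁V₁/(nR) = 98.3×34.6/(0.502×8.314) = 815 K.
Isobaric: P stays 98.3 kPa; V/T = const ⇒ T₂ = 1570 K, V₂ = 66.7 L.
W = PΔV = 98.3×(66.7−34.6) kPa·L = 3150 J.
ΔU = nCvΔT = 0.502×43.8×(1570−815) = 16600 J.
Q = ΔU + W = nCpΔT = 19700 J.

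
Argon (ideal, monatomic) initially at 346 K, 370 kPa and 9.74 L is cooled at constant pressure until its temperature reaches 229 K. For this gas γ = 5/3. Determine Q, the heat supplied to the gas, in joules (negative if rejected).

n = P₁V₁/(RT₁) = 370×9.74/(8.314×346) = 1.25 mol.
Isobaric: P stays 370 kPa; V/T = const ⇒ T₂ = 229 K, V₂ = 6.45 L.
W = PΔV = 370×(6.45−9.74) kPa·L = -1220 J.
ΔU = nCvΔT = 1.25×12.5×(229−346) = -1830 J.
Q = ΔU + W = nCpΔT = -3050 J.

-3050 J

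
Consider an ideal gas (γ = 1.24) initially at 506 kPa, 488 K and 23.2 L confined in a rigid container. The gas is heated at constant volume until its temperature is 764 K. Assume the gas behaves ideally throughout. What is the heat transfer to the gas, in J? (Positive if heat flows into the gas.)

27700 J

n = P₁V₁/(RT₁) = 506×23.2/(8.314×488) = 2.89 mol.
Isochoric: V stays 23.2 L; P/T = const ⇒ T₂ = 764 K, P₂ = 792 kPa.
W = 0 (no volume change).
ΔU = nCvΔT = 2.89×34.6×(764−488) = 27700 J.
Q = ΔU = 27700 J.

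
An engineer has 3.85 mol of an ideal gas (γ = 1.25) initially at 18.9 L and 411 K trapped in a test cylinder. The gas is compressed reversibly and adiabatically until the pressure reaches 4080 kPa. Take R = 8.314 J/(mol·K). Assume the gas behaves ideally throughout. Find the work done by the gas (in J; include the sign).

P₁ = nRT₁/V₁ = 3.85×8.314×411/18.9 = 696 kPa.
Adiabatic: T₂/T₁ = (P₂/P₁)^((γ−1)/γ) ⇒ T₂ = 411×(5.86)^0.200 = 585 K; V₂ = 4.59 L.
ΔU = nCvΔT = 3.85×33.3×(585−411) = 22300 J.
Q = 0 for an adiabatic process, so W = −ΔU = -22300 J.

-22300 J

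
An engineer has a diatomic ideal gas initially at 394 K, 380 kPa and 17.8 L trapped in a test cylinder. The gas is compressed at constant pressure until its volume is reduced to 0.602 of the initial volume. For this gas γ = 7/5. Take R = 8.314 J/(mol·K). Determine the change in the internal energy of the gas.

n = P₁V₁/(RT₁) = 380×17.8/(8.314×394) = 2.06 mol.
Isobaric: P stays 380 kPa; V/T = const ⇒ T₂ = 237 K, V₂ = 10.7 L.
For an ideal gas ΔU = nCvΔT with Cv = (5/2)R = 20.8 J/(mol·K).
ΔU = 2.06×20.8×(237−394) = -6730 J.

-6730 J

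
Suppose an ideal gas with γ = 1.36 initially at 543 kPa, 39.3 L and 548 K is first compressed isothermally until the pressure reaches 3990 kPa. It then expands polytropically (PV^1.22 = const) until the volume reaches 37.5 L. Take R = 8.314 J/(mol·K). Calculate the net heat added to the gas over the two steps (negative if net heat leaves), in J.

-29400 J

n = P₁V₁/(RT₁) = 543×39.3/(8.314×548) = 4.68 mol.
Step 1 — Isothermal: T stays 548 K; PV = const ⇒ V₂ = 5.35 L, P₂ = 3990 kPa.
ΔU = 0 (ideal gas, T constant).
W = nRT ln(V₂/V₁) = 4.68×8.314×548×ln(0.136) = -42600 J.
Q = ΔU + W = -42600 J.
State after step 1: P = 3990 kPa, V = 5.35 L, T = 548 K.
Step 2 — Polytropic n=1.22: T₂ = T₁(V₁/V₂)^(n−1) = 548×(0.143)^0.22 = 357 K; P₂ = P₁(V₁/V₂)^n = 371 kPa.
W = (P₁V₁−P₂V₂)/(n−1) = (3990×5.35−371×37.5)/0.22 = 33800 J.
ΔU = nCvΔT = 4.68×23.1×(357−548) = -20700 J.
Q = ΔU + W = 13100 J.
Net over both steps: W = -8760 J, Q = -29400 J, ΔU = -20700 J.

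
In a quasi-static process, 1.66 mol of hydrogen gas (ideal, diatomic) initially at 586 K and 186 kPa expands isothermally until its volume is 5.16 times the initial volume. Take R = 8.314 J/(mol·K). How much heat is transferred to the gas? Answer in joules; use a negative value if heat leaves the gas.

V₁ = nRT₁/P₁ = 1.66×8.314×586/186 = 43.5 L.
Isothermal: T stays 586 K; PV = const ⇒ V₂ = 224 L, P₂ = 36.0 kPa.
ΔU = 0 (ideal gas, T constant).
W = nRT ln(V₂/V₁) = 1.66×8.314×586×ln(5.16) = 13300 J.
Q = ΔU + W = 13300 J.

13300 J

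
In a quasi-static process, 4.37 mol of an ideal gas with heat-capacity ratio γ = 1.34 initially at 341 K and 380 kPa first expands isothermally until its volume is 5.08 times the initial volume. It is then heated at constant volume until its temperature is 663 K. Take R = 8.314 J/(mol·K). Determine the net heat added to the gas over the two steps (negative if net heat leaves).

V₁ = nRT₁/P₁ = 4.37×8.314×341/380 = 32.6 L.
Step 1 — Isothermal: T stays 341 K; PV = const ⇒ V₂ = 166 L, P₂ = 74.8 kPa.
ΔU = 0 (ideal gas, T constant).
W = nRT ln(V₂/V₁) = 4.37×8.314×341×ln(5.08) = 20100 J.
Q = ΔU + W = 20100 J.
State after step 1: P = 74.8 kPa, V = 166 L, T = 341 K.
Step 2 — Isochoric: V stays 166 L; P/T = const ⇒ T₂ = 663 K, P₂ = 145 kPa.
W = 0 (no volume change).
ΔU = nCvΔT = 4.37×24.5×(663−341) = 34400 J.
Q = ΔU = 34400 J.
Net over both steps: W = 20100 J, Q = 54500 J, ΔU = 34400 J.

54500 J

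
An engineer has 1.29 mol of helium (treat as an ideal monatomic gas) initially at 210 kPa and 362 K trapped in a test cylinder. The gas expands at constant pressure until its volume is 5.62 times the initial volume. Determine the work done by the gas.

17900 J

V₁ = nRT₁/P₁ = 1.29×8.314×362/210 = 18.5 L.
Isobaric: P stays 210 kPa; V/T = const ⇒ T₂ = 2030 K, V₂ = 104 L.
W = PΔV = 210×(104−18.5) kPa·L = 17900 J.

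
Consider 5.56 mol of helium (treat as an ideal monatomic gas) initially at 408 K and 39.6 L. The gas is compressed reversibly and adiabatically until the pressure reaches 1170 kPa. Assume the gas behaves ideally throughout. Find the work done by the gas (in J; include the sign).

-12200 J

P₁ = nRT₁/V₁ = 5.56×8.314×408/39.6 = 476 kPa.
Adiabatic: T₂/T₁ = (P₂/P₁)^((γ−1)/γ) ⇒ T₂ = 408×(2.46)^0.400 = 585 K; V₂ = 23.1 L.
ΔU = nCvΔT = 5.56×12.5×(585−408) = 12200 J.
Q = 0 for an adiabatic process, so W = −ΔU = -12200 J.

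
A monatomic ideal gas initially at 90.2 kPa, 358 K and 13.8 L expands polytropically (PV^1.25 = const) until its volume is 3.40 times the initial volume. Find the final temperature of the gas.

Polytropic n=1.25: T₂ = T₁(V₁/V₂)^(n−1) = 358×(0.294)^0.25 = 264 K; P₂ = P₁(V₁/V₂)^n = 19.5 kPa.

264 K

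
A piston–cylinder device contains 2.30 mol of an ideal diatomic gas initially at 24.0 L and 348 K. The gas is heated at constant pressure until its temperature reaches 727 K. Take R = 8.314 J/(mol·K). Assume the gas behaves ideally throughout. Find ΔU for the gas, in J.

18100 J

P₁ = nRT₁/V₁ = 2.30×8.314×348/24.0 = 277 kPa.
Isobaric: P stays 277 kPa; V/T = const ⇒ T₂ = 727 K, V₂ = 50.1 L.
For an ideal gas ΔU = nCvΔT with Cv = (5/2)R = 20.8 J/(mol·K).
ΔU = 2.30×20.8×(727−348) = 18100 J.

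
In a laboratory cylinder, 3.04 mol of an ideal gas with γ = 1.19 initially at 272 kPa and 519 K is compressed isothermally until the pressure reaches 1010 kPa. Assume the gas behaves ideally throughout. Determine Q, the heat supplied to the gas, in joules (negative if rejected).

V₁ = nRT₁/P₁ = 3.04×8.314×519/272 = 48.2 L.
Isothermal: T stays 519 K; PV = const ⇒ V₂ = 13.0 L, P₂ = 1010 kPa.
ΔU = 0 (ideal gas, T constant).
W = nRT ln(V₂/V₁) = 3.04×8.314×519×ln(0.269) = -17200 J.
Q = ΔU + W = -17200 J.

-17200 J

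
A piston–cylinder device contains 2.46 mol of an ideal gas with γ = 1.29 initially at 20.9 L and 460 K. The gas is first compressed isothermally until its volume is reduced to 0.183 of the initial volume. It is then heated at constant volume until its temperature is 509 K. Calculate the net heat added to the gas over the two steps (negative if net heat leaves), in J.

-12500 J

P₁ = nRT₁/V₁ = 2.46×8.314×460/20.9 = 450 kPa.
Step 1 — Isothermal: T stays 460 K; PV = const ⇒ V₂ = 3.82 L, P₂ = 2460 kPa.
ΔU = 0 (ideal gas, T constant).
W = nRT ln(V₂/V₁) = 2.46×8.314×460×ln(0.183) = -16000 J.
Q = ΔU + W = -16000 J.
State after step 1: P = 2460 kPa, V = 3.82 L, T = 460 K.
Step 2 — Isochoric: V stays 3.82 L; P/T = const ⇒ T₂ = 509 K, P₂ = 2720 kPa.
W = 0 (no volume change).
ΔU = nCvΔT = 2.46×28.7×(509−460) = 3460 J.
Q = ΔU = 3460 J.
Net over both steps: W = -16000 J, Q = -12500 J, ΔU = 3460 J.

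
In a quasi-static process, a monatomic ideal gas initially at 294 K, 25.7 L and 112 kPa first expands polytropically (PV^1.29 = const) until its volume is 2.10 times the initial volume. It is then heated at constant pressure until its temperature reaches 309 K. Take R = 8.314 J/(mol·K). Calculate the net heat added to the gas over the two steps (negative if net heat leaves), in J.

2850 J

n = P₁V₁/(RT₁) = 112×25.7/(8.314×294) = 1.18 mol.
Step 1 — Polytropic n=1.29: T₂ = T₁(V₁/V₂)^(n−1) = 294×(0.476)^0.29 = 237 K; P₂ = P₁(V₁/V₂)^n = 43.0 kPa.
W = (P₁V₁−P₂V₂)/(n−1) = (112×25.7−43.0×54.0)/0.29 = 1920 J.
ΔU = nCvΔT = 1.18×12.5×(237−294) = -836 J.
Q = ΔU + W = 1090 J.
State after step 1: P = 43.0 kPa, V = 54.0 L, T = 237 K.
Step 2 — Isobaric: P stays 43.0 kPa; V/T = const ⇒ T₂ = 309 K, V₂ = 70.3 L.
W = PΔV = 43.0×(70.3−54.0) kPa·L = 704 J.
ΔU = nCvΔT = 1.18×12.5×(309−237) = 1060 J.
Q = ΔU + W = nCpΔT = 1760 J.
Net over both steps: W = 2630 J, Q = 2850 J, ΔU = 220 J.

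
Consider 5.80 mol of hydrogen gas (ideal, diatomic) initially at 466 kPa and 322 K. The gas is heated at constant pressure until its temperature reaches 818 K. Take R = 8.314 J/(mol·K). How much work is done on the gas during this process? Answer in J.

V₁ = nRT₁/P₁ = 5.80×8.314×322/466 = 33.3 L.
Isobaric: P stays 466 kPa; V/T = const ⇒ T₂ = 818 K, V₂ = 84.6 L.
W = PΔV = 466×(84.6−33.3) kPa·L = 23900 J.
Work done on the gas = −W_by = -23900 J.

-23900 J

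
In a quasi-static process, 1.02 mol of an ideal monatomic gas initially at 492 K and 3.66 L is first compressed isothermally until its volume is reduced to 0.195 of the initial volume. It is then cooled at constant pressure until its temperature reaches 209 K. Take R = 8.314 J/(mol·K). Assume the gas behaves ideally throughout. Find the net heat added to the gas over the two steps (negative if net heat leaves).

P₁ = nRT₁/V₁ = 1.02×8.314×492/3.66 = 1140 kPa.
Step 1 — Isothermal: T stays 492 K; PV = const ⇒ V₂ = 0.714 L, P₂ = 5850 kPa.
ΔU = 0 (ideal gas, T constant).
W = nRT ln(V₂/V₁) = 1.02×8.314×492×ln(0.195) = -6820 J.
Q = ΔU + W = -6820 J.
State after step 1: P = 5850 kPa, V = 0.714 L, T = 492 K.
Step 2 — Isobaric: P stays 5850 kPa; V/T = const ⇒ T₂ = 209 K, V₂ = 0.303 L.
W = PΔV = 5850×(0.303−0.714) kPa·L = -2400 J.
ΔU = nCvΔT = 1.02×12.5×(209−492) = -3600 J.
Q = ΔU + W = nCpΔT = -6000 J.
Net over both steps: W = -9220 J, Q = -12800 J, ΔU = -3600 J.

-12800 J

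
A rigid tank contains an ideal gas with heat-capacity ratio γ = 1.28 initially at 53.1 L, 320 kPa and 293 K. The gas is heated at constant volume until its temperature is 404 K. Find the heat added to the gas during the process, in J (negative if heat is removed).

23000 J

n = P₁V₁/(RT₁) = 320×53.1/(8.314×293) = 6.98 mol.
Isochoric: V stays 53.1 L; P/T = const ⇒ T₂ = 404 K, P₂ = 441 kPa.
W = 0 (no volume change).
ΔU = nCvΔT = 6.98×29.7×(404−293) = 23000 J.
Q = ΔU = 23000 J.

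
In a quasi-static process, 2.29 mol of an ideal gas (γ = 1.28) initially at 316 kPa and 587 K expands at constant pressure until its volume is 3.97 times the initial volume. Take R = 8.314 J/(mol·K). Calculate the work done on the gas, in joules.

V₁ = nRT₁/P₁ = 2.29×8.314×587/316 = 35.4 L.
Isobaric: P stays 316 kPa; V/T = const ⇒ T₂ = 2330 K, V₂ = 140 L.
W = PΔV = 316×(140−35.4) kPa·L = 33200 J.
Work done on the gas = −W_by = -33200 J.

-33200 J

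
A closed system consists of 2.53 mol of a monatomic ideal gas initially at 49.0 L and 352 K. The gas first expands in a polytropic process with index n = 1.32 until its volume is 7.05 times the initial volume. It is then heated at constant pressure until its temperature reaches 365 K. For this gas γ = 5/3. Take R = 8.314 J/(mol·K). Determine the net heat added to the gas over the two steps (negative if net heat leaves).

P₁ = nRT₁/V₁ = 2.53×8.314×352/49.0 = 151 kPa.
Step 1 — Polytropic n=1.32: T₂ = T₁(V₁/V₂)^(n−1) = 352×(0.142)^0.32 = 188 K; P₂ = P₁(V₁/V₂)^n = 11.5 kPa.
W = (P₁V₁−P₂V₂)/(n−1) = (151×49.0−11.5×345)/0.32 = 10800 J.
ΔU = nCvΔT = 2.53×12.5×(188−352) = -5160 J.
Q = ΔU + W = 5590 J.
State after step 1: P = 11.5 kPa, V = 345 L, T = 188 K.
Step 2 — Isobaric: P stays 11.5 kPa; V/T = const ⇒ T₂ = 365 K, V₂ = 669 L.
W = PΔV = 11.5×(669−345) kPa·L = 3710 J.
ΔU = nCvΔT = 2.53×12.5×(365−188) = 5570 J.
Q = ΔU + W = nCpΔT = 9290 J.
Net over both steps: W = 14500 J, Q = 14900 J, ΔU = 410 J.

14900 J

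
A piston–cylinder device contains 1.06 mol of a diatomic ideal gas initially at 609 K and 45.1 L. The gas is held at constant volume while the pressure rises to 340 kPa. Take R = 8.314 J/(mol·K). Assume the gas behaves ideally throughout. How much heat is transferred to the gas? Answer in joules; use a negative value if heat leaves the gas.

24900 J

P₁ = nRT₁/V₁ = 1.06×8.314×609/45.1 = 119 kPa.
Isochoric: V stays 45.1 L; P/T = const ⇒ T₂ = 1740 K, P₂ = 340 kPa.
W = 0 (no volume change).
ΔU = nCvΔT = 1.06×20.8×(1740−609) = 24900 J.
Q = ΔU = 24900 J.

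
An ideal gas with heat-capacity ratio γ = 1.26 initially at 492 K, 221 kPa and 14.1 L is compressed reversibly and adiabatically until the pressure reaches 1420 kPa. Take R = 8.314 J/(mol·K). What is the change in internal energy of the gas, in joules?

n = P₁V₁/(RT₁) = 221×14.1/(8.314×492) = 0.762 mol.
Adiabatic: T₂/T₁ = (P₂/P₁)^((γ−1)/γ) ⇒ T₂ = 492×(6.43)^0.206 = 722 K; V₂ = 3.22 L.
For an ideal gas ΔU = nCvΔT with Cv = R/(γ−1) = 32.0 J/(mol·K).
ΔU = 0.762×32.0×(722−492) = 5610 J.

5610 J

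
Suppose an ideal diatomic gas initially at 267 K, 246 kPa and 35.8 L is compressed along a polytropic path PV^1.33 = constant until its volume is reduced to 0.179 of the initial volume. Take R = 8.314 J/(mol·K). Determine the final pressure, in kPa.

2420 kPa

Polytropic n=1.33: T₂ = T₁(V₁/V₂)^(n−1) = 267×(5.59)^0.33 = 471 K; P₂ = P₁(V₁/V₂)^n = 2420 kPa.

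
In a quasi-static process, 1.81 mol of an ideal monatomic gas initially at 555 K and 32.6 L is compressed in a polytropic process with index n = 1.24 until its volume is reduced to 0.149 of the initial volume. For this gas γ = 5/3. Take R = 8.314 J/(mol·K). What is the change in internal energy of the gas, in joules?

P₁ = nRT₁/V₁ = 1.81×8.314×555/32.6 = 256 kPa.
Polytropic n=1.24: T₂ = T₁(V₁/V₂)^(n−1) = 555×(6.71)^0.24 = 876 K; P₂ = P₁(V₁/V₂)^n = 2720 kPa.
For an ideal gas ΔU = nCvΔT with Cv = (3/2)R = 12.5 J/(mol·K).
ΔU = 1.81×12.5×(876−555) = 7260 J.

7260 J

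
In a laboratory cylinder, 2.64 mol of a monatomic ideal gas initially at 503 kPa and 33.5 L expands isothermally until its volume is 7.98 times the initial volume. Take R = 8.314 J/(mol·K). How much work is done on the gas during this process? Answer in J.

-35000 J

T₁ = P₁V₁/(nR) = 503×33.5/(2.64×8.314) = 768 K.
Isothermal: T stays 768 K; PV = const ⇒ V₂ = 267 L, P₂ = 63.0 kPa.
W = nRT ln(V₂/V₁) = 2.64×8.314×768×ln(7.98) = 35000 J.
Work done on the gas = −W_by = -35000 J.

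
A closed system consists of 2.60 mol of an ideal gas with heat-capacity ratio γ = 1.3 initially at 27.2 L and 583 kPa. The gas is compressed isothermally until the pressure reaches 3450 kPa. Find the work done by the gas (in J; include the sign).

T₁ = P₁V₁/(nR) = 583×27.2/(2.60×8.314) = 734 K.
Isothermal: T stays 734 K; PV = const ⇒ V₂ = 4.60 L, P₂ = 3450 kPa.
W = nRT ln(V₂/V₁) = 2.60×8.314×734×ln(0.169) = -28200 J.

-28200 J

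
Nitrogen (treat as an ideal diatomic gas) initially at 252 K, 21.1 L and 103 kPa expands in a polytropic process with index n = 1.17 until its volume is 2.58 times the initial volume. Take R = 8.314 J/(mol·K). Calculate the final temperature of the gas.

214 K

Polytropic n=1.17: T₂ = T₁(V₁/V₂)^(n−1) = 252×(0.388)^0.17 = 214 K; P₂ = P₁(V₁/V₂)^n = 34.0 kPa.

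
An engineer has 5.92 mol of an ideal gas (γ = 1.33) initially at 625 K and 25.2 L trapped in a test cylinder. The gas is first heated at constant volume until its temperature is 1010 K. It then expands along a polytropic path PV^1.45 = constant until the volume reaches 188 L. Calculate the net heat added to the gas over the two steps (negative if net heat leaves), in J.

P₁ = nRT₁/V₁ = 5.92×8.314×625/25.2 = 1220 kPa.
Step 1 — Isochoric: V stays 25.2 L; P/T = const ⇒ T₂ = 1010 K, P₂ = 1970 kPa.
W = 0 (no volume change).
ΔU = nCvΔT = 5.92×25.2×(1010−625) = 57400 J.
Q = ΔU = 57400 J.
State after step 1: P = 1970 kPa, V = 25.2 L, T = 1010 K.
Step 2 — Polytropic n=1.45: T₂ = T₁(V₁/V₂)^(n−1) = 1010×(0.134)^0.45 = 409 K; P₂ = P₁(V₁/V₂)^n = 107 kPa.
W = (P₁V₁−P₂V₂)/(n−1) = (1970×25.2−107×188)/0.45 = 65700 J.
ΔU = nCvΔT = 5.92×25.2×(409−1010) = -89700 J.
Q = ΔU + W = -23900 J.
Net over both steps: W = 65700 J, Q = 33500 J, ΔU = -32200 J.

33500 J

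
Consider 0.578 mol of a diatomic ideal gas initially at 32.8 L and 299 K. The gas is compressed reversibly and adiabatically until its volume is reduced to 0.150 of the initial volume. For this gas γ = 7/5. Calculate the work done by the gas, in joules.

-4080 J

P₁ = nRT₁/V₁ = 0.578×8.314×299/32.8 = 43.8 kPa.
Adiabatic: TV^(γ−1) = const ⇒ T₂ = 299×(6.67)^0.400 = 639 K; PV^γ = const ⇒ P₂ = 624 kPa.
ΔU = nCvΔT = 0.578×20.8×(639−299) = 4080 J.
Q = 0 for an adiabatic process, so W = −ΔU = -4080 J.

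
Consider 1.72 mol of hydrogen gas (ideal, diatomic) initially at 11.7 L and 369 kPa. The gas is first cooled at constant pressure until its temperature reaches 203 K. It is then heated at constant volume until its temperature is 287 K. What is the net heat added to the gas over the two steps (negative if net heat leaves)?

-1950 J

T₁ = P₁V₁/(nR) = 369×11.7/(1.72×8.314) = 302 K.
Step 1 — Isobaric: P stays 369 kPa; V/T = const ⇒ T₂ = 203 K, V₂ = 7.87 L.
W = PΔV = 369×(7.87−11.7) kPa·L = -1410 J.
ΔU = nCvΔT = 1.72×20.8×(203−302) = -3540 J.
Q = ΔU + W = nCpΔT = -4950 J.
State after step 1: P = 369 kPa, V = 7.87 L, T = 203 K.
Step 2 — Isochoric: V stays 7.87 L; P/T = const ⇒ T₂ = 287 K, P₂ = 522 kPa.
W = 0 (no volume change).
ΔU = nCvΔT = 1.72×20.8×(287−203) = 3000 J.
Q = ΔU = 3000 J.
Net over both steps: W = -1410 J, Q = -1950 J, ΔU = -533 J.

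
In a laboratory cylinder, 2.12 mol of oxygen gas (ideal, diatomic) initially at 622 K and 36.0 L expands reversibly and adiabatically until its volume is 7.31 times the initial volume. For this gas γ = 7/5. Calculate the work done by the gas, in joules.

15000 J

P₁ = nRT₁/V₁ = 2.12×8.314×622/36.0 = 305 kPa.
Adiabatic: TV^(γ−1) = const ⇒ T₂ = 622×(0.137)^0.400 = 281 K; PV^γ = const ⇒ P₂ = 18.8 kPa.
ΔU = nCvΔT = 2.12×20.8×(281−622) = -15000 J.
Q = 0 for an adiabatic process, so W = −ΔU = 15000 J.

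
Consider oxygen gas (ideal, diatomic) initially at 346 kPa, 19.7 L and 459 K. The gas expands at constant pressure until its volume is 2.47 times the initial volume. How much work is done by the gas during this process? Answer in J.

10000 J

n = P₁V₁/(RT₁) = 346×19.7/(8.314×459) = 1.79 mol.
Isobaric: P stays 346 kPa; V/T = const ⇒ T₂ = 1130 K, V₂ = 48.7 L.
W = PΔV = 346×(48.7−19.7) kPa·L = 10000 J.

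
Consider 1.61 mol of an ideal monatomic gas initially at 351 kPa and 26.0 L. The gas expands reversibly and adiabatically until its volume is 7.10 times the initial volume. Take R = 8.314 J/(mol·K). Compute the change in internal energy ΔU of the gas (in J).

T₁ = P₁V₁/(nR) = 351×26.0/(1.61×8.314) = 682 K.
Adiabatic: TV^(γ−1) = const ⇒ T₂ = 682×(0.141)^0.667 = 185 K; PV^γ = const ⇒ P₂ = 13.4 kPa.
For an ideal gas ΔU = nCvΔT with Cv = (3/2)R = 12.5 J/(mol·K).
ΔU = 1.61×12.5×(185−682) = -9980 J.

-9980 J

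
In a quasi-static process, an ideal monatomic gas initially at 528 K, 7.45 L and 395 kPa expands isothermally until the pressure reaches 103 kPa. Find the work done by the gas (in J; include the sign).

3960 J

n = P₁V₁/(RT₁) = 395×7.45/(8.314×528) = 0.670 mol.
Isothermal: T stays 528 K; PV = const ⇒ V₂ = 28.6 L, P₂ = 103 kPa.
W = nRT ln(V₂/V₁) = 0.670×8.314×528×ln(3.83) = 3960 J.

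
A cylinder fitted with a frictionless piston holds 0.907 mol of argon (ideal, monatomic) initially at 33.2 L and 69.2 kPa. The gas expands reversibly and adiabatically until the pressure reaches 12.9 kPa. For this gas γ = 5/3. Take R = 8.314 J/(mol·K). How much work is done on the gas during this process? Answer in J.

-1690 J

T₁ = P₁V₁/(nR) = 69.2×33.2/(0.907×8.314) = 305 K.
Adiabatic: T₂/T₁ = (P₂/P₁)^((γ−1)/γ) ⇒ T₂ = 305×(0.186)^0.400 = 156 K; V₂ = 91.0 L.
ΔU = nCvΔT = 0.907×12.5×(156−305) = -1690 J.
Q = 0 for an adiabatic process, so W = −ΔU = 1690 J.
Work done on the gas = −W_by = -1690 J.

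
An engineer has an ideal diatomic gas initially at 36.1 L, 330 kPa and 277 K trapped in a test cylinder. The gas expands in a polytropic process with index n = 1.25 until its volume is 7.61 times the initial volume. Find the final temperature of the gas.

Polytropic n=1.25: T₂ = T₁(V₁/V₂)^(n−1) = 277×(0.131)^0.25 = 167 K; P₂ = P₁(V₁/V₂)^n = 26.1 kPa.

167 K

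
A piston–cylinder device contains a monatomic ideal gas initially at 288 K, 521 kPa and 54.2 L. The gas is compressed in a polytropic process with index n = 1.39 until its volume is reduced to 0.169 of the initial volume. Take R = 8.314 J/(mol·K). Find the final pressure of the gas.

6170 kPa

Polytropic n=1.39: T₂ = T₁(V₁/V₂)^(n−1) = 288×(5.92)^0.39 = 576 K; P₂ = P₁(V₁/V₂)^n = 6170 kPa.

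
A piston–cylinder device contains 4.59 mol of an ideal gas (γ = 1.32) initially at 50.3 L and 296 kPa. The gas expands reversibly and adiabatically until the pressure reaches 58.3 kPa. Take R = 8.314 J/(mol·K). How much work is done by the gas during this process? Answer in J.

T₁ = P₁V₁/(nR) = 296×50.3/(4.59×8.314) = 390 K.
Adiabatic: T₂/T₁ = (P₂/P₁)^((γ−1)/γ) ⇒ T₂ = 390×(0.197)^0.242 = 263 K; V₂ = 172 L.
ΔU = nCvΔT = 4.59×26.0×(263−390) = -15100 J.
Q = 0 for an adiabatic process, so W = −ΔU = 15100 J.

15100 J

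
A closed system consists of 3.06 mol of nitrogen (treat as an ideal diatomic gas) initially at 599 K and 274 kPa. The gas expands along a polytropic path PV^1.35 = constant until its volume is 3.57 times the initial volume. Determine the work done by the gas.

V₁ = nRT₁/P₁ = 3.06×8.314×599/274 = 55.6 L.
Polytropic n=1.35: T₂ = T₁(V₁/V₂)^(n−1) = 599×(0.280)^0.35 = 384 K; P₂ = P₁(V₁/V₂)^n = 49.2 kPa.
W = (P₁V₁−P₂V₂)/(n−1) = (274×55.6−49.2×199)/0.35 = 15600 J.

15600 J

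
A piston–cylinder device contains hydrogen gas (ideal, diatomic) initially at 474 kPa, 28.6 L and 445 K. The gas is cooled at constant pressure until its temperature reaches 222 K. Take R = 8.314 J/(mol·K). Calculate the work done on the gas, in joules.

n = P₁V₁/(RT₁) = 474×28.6/(8.314×445) = 3.66 mol.
Isobaric: P stays 474 kPa; V/T = const ⇒ T₂ = 222 K, V₂ = 14.3 L.
W = PΔV = 474×(14.3−28.6) kPa·L = -6790 J.
Work done on the gas = −W_by = 6790 J.

6790 J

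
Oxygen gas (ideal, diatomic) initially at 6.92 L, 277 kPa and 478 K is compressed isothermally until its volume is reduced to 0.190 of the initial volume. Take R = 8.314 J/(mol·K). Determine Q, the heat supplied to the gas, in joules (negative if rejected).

n = P₁V₁/(RT₁) = 277×6.92/(8.314×478) = 0.482 mol.
Isothermal: T stays 478 K; PV = const ⇒ V₂ = 1.31 L, P₂ = 1460 kPa.
ΔU = 0 (ideal gas, T constant).
W = nRT ln(V₂/V₁) = 0.482×8.314×478×ln(0.190) = -3180 J.
Q = ΔU + W = -3180 J.

-3180 J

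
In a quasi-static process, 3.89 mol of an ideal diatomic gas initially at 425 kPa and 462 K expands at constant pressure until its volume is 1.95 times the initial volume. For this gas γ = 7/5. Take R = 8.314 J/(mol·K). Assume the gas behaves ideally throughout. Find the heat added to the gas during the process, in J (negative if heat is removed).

49700 J

V₁ = nRT₁/P₁ = 3.89×8.314×462/425 = 35.2 L.
Isobaric: P stays 425 kPa; V/T = const ⇒ T₂ = 901 K, V₂ = 68.6 L.
W = PΔV = 425×(68.6−35.2) kPa·L = 14200 J.
ΔU = nCvΔT = 3.89×20.8×(901−462) = 35500 J.
Q = ΔU + W = nCpΔT = 49700 J.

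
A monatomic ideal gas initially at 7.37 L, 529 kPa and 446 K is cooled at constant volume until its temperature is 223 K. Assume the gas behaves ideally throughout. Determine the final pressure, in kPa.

264 kPa

Isochoric: V stays 7.37 L; P/T = const ⇒ T₂ = 223 K, P₂ = 264 kPa.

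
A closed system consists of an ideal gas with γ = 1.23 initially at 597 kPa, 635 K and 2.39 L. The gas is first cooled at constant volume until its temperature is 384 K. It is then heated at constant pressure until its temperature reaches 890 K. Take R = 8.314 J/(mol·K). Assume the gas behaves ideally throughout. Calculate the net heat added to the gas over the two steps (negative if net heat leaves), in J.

3630 J

n = P₁V₁/(RT₁) = 597×2.39/(8.314×635) = 0.270 mol.
Step 1 — Isochoric: V stays 2.39 L; P/T = const ⇒ T₂ = 384 K, P₂ = 361 kPa.
W = 0 (no volume change).
ΔU = nCvΔT = 0.270×36.1×(384−635) = -2450 J.
Q = ΔU = -2450 J.
State after step 1: P = 361 kPa, V = 2.39 L, T = 384 K.
Step 2 — Isobaric: P stays 361 kPa; V/T = const ⇒ T₂ = 890 K, V₂ = 5.54 L.
W = PΔV = 361×(5.54−2.39) kPa·L = 1140 J.
ΔU = nCvΔT = 0.270×36.1×(890−384) = 4940 J.
Q = ΔU + W = nCpΔT = 6080 J.
Net over both steps: W = 1140 J, Q = 3630 J, ΔU = 2490 J.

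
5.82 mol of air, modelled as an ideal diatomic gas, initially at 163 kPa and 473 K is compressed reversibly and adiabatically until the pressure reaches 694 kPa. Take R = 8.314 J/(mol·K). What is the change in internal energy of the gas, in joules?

29300 J

V₁ = nRT₁/P₁ = 5.82×8.314×473/163 = 140 L.
Adiabatic: T₂/T₁ = (P₂/P₁)^((γ−1)/γ) ⇒ T₂ = 473×(4.26)^0.286 = 716 K; V₂ = 49.9 L.
For an ideal gas ΔU = nCvΔT with Cv = (5/2)R = 20.8 J/(mol·K).
ΔU = 5.82×20.8×(716−473) = 29300 J.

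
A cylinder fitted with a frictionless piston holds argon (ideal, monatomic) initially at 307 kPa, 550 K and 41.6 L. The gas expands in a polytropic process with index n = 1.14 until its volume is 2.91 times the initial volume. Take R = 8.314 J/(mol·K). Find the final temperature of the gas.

Polytropic n=1.14: T₂ = T₁(V₁/V₂)^(n−1) = 550×(0.344)^0.14 = 474 K; P₂ = P₁(V₁/V₂)^n = 90.8 kPa.

474 K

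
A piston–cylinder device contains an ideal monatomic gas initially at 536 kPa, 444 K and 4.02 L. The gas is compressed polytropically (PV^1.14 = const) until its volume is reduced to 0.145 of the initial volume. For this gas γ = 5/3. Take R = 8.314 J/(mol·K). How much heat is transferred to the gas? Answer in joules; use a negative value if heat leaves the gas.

n = P₁V₁/(RT₁) = 536×4.02/(8.314×444) = 0.584 mol.
Polytropic n=1.14: T₂ = T₁(V₁/V₂)^(n−1) = 444×(6.90)^0.14 = 582 K; P₂ = P₁(V₁/V₂)^n = 4840 kPa.
W = (P₁V₁−P₂V₂)/(n−1) = (536×4.02−4840×0.583)/0.14 = -4780 J.
ΔU = nCvΔT = 0.584×12.5×(582−444) = 1000 J.
Q = ΔU + W = -3770 J.

-3770 J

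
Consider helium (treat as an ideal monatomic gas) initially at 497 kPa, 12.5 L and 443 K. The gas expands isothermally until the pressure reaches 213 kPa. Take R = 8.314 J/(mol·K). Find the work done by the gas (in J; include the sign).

n = P₁V₁/(RT₁) = 497×12.5/(8.314×443) = 1.69 mol.
Isothermal: T stays 443 K; PV = const ⇒ V₂ = 29.2 L, P₂ = 213 kPa.
W = nRT ln(V₂/V₁) = 1.69×8.314×443×ln(2.33) = 5260 J.

5260 J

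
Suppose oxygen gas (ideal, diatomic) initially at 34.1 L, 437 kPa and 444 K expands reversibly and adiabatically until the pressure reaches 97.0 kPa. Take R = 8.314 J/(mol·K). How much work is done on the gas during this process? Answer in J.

n = P₁V₁/(RT₁) = 437×34.1/(8.314×444) = 4.04 mol.
Adiabatic: T₂/T₁ = (P₂/P₁)^((γ−1)/γ) ⇒ T₂ = 444×(0.222)^0.286 = 289 K; V₂ = 99.9 L.
ΔU = nCvΔT = 4.04×20.8×(289−444) = -13000 J.
Q = 0 for an adiabatic process, so W = −ΔU = 13000 J.
Work done on the gas = −W_by = -13000 J.

-13000 J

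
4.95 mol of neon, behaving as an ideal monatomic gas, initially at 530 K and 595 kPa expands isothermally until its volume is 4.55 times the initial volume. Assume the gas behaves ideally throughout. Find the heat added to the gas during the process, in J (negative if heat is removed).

V₁ = nRT₁/P₁ = 4.95×8.314×530/595 = 36.7 L.
Isothermal: T stays 530 K; PV = const ⇒ V₂ = 167 L, P₂ = 131 kPa.
ΔU = 0 (ideal gas, T constant).
W = nRT ln(V₂/V₁) = 4.95×8.314×530×ln(4.55) = 33000 J.
Q = ΔU + W = 33000 J.

33000 J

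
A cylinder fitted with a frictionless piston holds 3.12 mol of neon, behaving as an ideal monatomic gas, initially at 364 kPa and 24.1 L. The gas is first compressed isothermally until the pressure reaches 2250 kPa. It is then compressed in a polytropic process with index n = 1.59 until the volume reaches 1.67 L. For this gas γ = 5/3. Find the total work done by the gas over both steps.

T₁ = P₁V₁/(nR) = 364×24.1/(3.12×8.314) = 338 K.
Step 1 — Isothermal: T stays 338 K; PV = const ⇒ V₂ = 3.90 L, P₂ = 2250 kPa.
ΔU = 0 (ideal gas, T constant).
W = nRT ln(V₂/V₁) = 3.12×8.314×338×ln(0.162) = -16000 J.
Q = ΔU + W = -16000 J.
State after step 1: P = 2250 kPa, V = 3.90 L, T = 338 K.
Step 2 — Polytropic n=1.59: T₂ = T₁(V₁/V₂)^(n−1) = 338×(2.33)^0.59 = 558 K; P₂ = P₁(V₁/V₂)^n = 8660 kPa.
W = (P₁V₁−P₂V₂)/(n−1) = (2250×3.90−8660×1.67)/0.59 = -9650 J.
ΔU = nCvΔT = 3.12×12.5×(558−338) = 8540 J.
Q = ΔU + W = -1110 J.
Net over both steps: W = -25600 J, Q = -17100 J, ΔU = 8540 J.

-25600 J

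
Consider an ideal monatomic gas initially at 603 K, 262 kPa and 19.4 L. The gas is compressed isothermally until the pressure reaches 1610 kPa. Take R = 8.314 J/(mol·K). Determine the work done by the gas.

n = P₁V₁/(RT₁) = 262×19.4/(8.314×603) = 1.01 mol.
Isothermal: T stays 603 K; PV = const ⇒ V₂ = 3.16 L, P₂ = 1610 kPa.
W = nRT ln(V₂/V₁) = 1.01×8.314×603×ln(0.163) = -9230 J.

-9230 J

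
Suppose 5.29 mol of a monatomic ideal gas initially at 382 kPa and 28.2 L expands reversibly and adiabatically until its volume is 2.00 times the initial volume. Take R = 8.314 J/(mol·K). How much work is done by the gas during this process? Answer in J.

5980 J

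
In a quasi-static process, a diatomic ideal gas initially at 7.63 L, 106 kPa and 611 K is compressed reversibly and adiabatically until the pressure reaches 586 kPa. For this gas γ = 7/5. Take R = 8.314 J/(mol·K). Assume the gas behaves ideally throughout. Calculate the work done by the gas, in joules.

-1270 J

n = P₁V₁/(RT₁) = 106×7.63/(8.314×611) = 0.159 mol.
Adiabatic: T₂/T₁ = (P₂/P₁)^((γ−1)/γ) ⇒ T₂ = 611×(5.53)^0.286 = 996 K; V₂ = 2.25 L.
ΔU = nCvΔT = 0.159×20.8×(996−611) = 1270 J.
Q = 0 for an adiabatic process, so W = −ΔU = -1270 J.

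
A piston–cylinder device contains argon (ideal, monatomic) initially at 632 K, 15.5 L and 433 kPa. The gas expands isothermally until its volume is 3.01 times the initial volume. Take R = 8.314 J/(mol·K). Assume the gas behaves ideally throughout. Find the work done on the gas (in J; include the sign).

n = P₁V₁/(RT₁) = 433×15.5/(8.314×632) = 1.28 mol.
Isothermal: T stays 632 K; PV = const ⇒ V₂ = 46.7 L, P₂ = 144 kPa.
W = nRT ln(V₂/V₁) = 1.28×8.314×632×ln(3.01) = 7400 J.
Work done on the gas = −W_by = -7400 J.

-7400 J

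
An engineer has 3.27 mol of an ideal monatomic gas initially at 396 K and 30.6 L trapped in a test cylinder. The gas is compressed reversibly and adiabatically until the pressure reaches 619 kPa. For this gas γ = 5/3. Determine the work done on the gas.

P₁ = nRT₁/V₁ = 3.27×8.314×396/30.6 = 352 kPa.
Adiabatic: T₂/T₁ = (P₂/P₁)^((γ−1)/γ) ⇒ T₂ = 396×(1.76)^0.400 = 496 K; V₂ = 21.8 L.
ΔU = nCvΔT = 3.27×12.5×(496−396) = 4090 J.
Q = 0 for an adiabatic process, so W = −ΔU = -4090 J.
Work done on the gas = −W_by = 4090 J.

4090 J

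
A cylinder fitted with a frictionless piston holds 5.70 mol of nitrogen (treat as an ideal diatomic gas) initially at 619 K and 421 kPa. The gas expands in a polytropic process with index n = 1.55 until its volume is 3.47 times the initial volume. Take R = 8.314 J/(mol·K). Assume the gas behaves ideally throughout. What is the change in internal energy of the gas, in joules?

-36300 J

V₁ = nRT₁/P₁ = 5.70×8.314×619/421 = 69.7 L.
Polytropic n=1.55: T₂ = T₁(V₁/V₂)^(n−1) = 619×(0.288)^0.55 = 312 K; P₂ = P₁(V₁/V₂)^n = 61.2 kPa.
For an ideal gas ΔU = nCvΔT with Cv = (5/2)R = 20.8 J/(mol·K).
ΔU = 5.70×20.8×(312−619) = -36300 J.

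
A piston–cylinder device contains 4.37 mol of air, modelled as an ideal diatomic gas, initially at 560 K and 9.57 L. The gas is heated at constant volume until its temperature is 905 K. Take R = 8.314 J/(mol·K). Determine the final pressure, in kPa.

P₁ = nRT₁/V₁ = 4.37×8.314×560/9.57 = 2130 kPa.
Isochoric: V stays 9.57 L; P/T = const ⇒ T₂ = 905 K, P₂ = 3440 kPa.

3440 kPa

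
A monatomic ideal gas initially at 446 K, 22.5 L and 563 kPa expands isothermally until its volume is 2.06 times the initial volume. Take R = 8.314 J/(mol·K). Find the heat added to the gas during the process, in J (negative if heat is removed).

9150 J

n = P₁V₁/(RT₁) = 563×22.5/(8.314×446) = 3.42 mol.
Isothermal: T stays 446 K; PV = const ⇒ V₂ = 46.4 L, P₂ = 273 kPa.
ΔU = 0 (ideal gas, T constant).
W = nRT ln(V₂/V₁) = 3.42×8.314×446×ln(2.06) = 9150 J.
Q = ΔU + W = 9150 J.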